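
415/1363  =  415/1363= 0.30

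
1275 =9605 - 8330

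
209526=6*34921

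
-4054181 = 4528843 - 8583024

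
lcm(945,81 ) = 2835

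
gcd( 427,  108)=1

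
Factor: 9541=7^1*29^1*47^1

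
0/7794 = 0 = 0.00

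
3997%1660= 677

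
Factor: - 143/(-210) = 2^(-1 )*3^( - 1 )*5^ ( - 1)*7^ ( - 1 )*11^1*13^1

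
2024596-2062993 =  - 38397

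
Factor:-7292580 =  - 2^2*3^1*5^1*19^1 * 6397^1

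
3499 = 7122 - 3623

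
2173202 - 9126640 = - 6953438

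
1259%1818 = 1259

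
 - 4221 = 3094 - 7315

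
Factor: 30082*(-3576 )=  - 2^4*3^1*13^2*89^1*149^1= -  107573232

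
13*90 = 1170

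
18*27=486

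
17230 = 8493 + 8737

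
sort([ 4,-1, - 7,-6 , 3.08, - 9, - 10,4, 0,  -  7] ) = [  -  10  , -9 , - 7 ,  -  7,-6, - 1, 0,3.08 , 4, 4 ] 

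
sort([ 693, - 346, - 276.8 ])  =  [ - 346, - 276.8, 693]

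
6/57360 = 1/9560 = 0.00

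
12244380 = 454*26970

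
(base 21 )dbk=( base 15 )1B8E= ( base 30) 6je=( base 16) 1760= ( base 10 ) 5984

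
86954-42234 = 44720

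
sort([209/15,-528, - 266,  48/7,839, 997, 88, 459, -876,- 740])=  [ - 876, - 740, - 528, - 266,48/7, 209/15,88,459, 839,997] 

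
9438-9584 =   -  146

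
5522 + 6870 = 12392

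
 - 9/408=-3/136 = -0.02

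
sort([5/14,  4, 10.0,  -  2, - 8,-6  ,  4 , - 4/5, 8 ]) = [ - 8, - 6 , - 2, - 4/5,  5/14, 4,4,  8, 10.0 ]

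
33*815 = 26895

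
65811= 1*65811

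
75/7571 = 75/7571 = 0.01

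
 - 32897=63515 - 96412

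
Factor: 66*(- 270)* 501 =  - 8927820 = - 2^2*3^5*5^1*11^1* 167^1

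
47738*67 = 3198446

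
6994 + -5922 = 1072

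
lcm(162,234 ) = 2106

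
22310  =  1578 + 20732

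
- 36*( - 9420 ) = 339120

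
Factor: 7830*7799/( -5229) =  - 2^1* 3^1 * 5^1*7^( - 1)*11^1*29^1*83^( - 1)*709^1  =  -  6785130/581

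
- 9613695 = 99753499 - 109367194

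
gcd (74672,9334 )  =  9334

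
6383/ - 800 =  - 6383/800 = - 7.98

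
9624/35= 274 + 34/35 = 274.97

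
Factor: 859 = 859^1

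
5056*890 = 4499840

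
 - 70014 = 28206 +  - 98220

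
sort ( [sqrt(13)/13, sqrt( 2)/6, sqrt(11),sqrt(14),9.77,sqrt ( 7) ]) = [sqrt(2 )/6, sqrt(13)/13, sqrt(7),sqrt( 11 ), sqrt(14), 9.77 ] 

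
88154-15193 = 72961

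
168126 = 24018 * 7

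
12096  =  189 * 64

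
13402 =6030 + 7372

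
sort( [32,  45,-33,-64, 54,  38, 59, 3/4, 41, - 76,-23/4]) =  [-76,-64 , - 33, - 23/4,3/4, 32, 38, 41, 45,  54, 59]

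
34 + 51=85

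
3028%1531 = 1497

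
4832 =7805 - 2973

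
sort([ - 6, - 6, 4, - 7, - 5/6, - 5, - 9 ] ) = [ - 9, - 7, - 6, - 6, - 5, - 5/6, 4]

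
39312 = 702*56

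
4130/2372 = 2065/1186 = 1.74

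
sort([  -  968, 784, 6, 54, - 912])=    [ - 968, - 912,6, 54, 784] 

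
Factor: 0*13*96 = 0=0^1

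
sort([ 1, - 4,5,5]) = [ - 4,1,  5,5 ]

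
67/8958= 67/8958= 0.01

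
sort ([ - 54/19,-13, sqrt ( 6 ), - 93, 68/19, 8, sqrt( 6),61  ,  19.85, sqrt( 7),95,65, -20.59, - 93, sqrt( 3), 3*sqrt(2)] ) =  [ - 93, - 93, - 20.59,-13, - 54/19,sqrt(3 ), sqrt(6 ),sqrt( 6), sqrt( 7 ),  68/19,3*sqrt( 2), 8,19.85, 61, 65, 95 ]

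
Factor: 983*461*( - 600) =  - 271897800 = - 2^3*3^1*5^2*461^1*983^1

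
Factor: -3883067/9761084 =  - 2^( - 2)*23^1 * 197^1*857^1*2440271^( - 1 )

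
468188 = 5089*92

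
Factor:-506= - 2^1 * 11^1 * 23^1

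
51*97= 4947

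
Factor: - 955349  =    -  17^1*56197^1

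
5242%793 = 484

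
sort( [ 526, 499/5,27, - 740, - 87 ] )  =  [ - 740, - 87,27, 499/5, 526 ]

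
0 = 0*5303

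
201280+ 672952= 874232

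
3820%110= 80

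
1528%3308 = 1528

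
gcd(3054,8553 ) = 3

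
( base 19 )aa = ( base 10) 200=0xc8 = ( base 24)88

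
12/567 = 4/189 = 0.02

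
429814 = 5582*77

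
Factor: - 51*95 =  - 4845 = - 3^1 * 5^1*17^1*19^1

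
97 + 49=146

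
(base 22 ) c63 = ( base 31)65m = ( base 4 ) 1130313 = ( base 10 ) 5943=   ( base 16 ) 1737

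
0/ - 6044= 0/1 = - 0.00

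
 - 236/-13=236/13  =  18.15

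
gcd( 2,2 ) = 2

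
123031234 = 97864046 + 25167188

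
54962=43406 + 11556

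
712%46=22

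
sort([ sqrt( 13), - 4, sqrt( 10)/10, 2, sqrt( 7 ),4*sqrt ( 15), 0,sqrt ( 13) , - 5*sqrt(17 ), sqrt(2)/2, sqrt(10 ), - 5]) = [ - 5*sqrt( 17), - 5, - 4,0, sqrt (10) /10, sqrt( 2)/2, 2, sqrt(7), sqrt( 10 ), sqrt ( 13), sqrt( 13 ), 4*sqrt( 15)]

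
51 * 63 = 3213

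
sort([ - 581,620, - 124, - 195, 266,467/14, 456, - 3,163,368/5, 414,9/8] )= [ - 581 , - 195, - 124, - 3,9/8,467/14, 368/5, 163, 266, 414, 456, 620] 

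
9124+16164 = 25288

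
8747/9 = 8747/9  =  971.89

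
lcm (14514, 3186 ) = 130626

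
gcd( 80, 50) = 10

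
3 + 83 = 86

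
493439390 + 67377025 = 560816415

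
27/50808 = 9/16936=0.00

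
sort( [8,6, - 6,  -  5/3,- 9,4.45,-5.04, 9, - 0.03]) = [ - 9, - 6, - 5.04, - 5/3, - 0.03, 4.45 , 6,8, 9] 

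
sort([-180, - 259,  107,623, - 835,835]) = [ - 835, - 259, - 180, 107,623,835 ]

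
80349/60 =26783/20 = 1339.15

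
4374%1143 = 945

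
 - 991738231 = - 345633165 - 646105066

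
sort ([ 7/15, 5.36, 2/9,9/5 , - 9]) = [ - 9, 2/9, 7/15,9/5,5.36]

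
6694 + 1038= 7732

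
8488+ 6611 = 15099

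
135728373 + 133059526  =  268787899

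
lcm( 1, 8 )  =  8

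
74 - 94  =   - 20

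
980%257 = 209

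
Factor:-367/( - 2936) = 2^(-3 )  =  1/8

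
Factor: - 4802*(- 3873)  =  18598146 = 2^1 * 3^1*7^4*1291^1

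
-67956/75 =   -  907 + 23/25 = -906.08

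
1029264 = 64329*16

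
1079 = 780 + 299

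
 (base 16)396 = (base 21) 21f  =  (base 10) 918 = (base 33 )RR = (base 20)25I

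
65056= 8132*8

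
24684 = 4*6171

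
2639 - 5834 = - 3195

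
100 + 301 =401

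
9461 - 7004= 2457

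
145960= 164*890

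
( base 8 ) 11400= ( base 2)1001100000000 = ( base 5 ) 123424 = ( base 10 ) 4864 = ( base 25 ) 7je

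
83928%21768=18624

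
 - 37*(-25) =925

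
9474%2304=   258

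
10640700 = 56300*189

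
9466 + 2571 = 12037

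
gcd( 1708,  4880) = 244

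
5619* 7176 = 40321944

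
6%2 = 0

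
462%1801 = 462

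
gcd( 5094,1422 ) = 18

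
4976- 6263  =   - 1287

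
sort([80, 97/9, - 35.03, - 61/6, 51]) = [ - 35.03, -61/6, 97/9, 51, 80]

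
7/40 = 7/40 = 0.17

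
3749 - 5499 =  - 1750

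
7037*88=619256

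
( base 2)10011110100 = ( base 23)293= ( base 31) 19S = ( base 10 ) 1268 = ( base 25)20i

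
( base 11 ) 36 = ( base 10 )39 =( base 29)1a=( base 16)27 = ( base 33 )16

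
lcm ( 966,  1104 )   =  7728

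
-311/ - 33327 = 311/33327 = 0.01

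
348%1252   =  348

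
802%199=6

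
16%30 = 16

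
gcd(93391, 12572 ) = 1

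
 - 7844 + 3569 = - 4275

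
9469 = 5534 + 3935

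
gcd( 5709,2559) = 3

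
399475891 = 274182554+125293337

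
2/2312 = 1/1156 = 0.00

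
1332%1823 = 1332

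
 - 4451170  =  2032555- 6483725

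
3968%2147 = 1821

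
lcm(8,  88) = 88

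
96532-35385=61147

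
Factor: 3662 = 2^1*1831^1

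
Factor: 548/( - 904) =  - 137/226=- 2^( - 1 ) * 113^(  -  1 )*137^1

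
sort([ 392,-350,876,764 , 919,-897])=[ - 897, - 350 , 392,764, 876, 919]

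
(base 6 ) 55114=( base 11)5795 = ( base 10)7606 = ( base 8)16666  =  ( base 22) FFG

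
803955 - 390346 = 413609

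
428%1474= 428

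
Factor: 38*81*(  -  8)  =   - 24624  =  - 2^4*3^4*19^1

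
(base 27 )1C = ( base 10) 39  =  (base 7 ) 54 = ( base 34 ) 15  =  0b100111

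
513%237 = 39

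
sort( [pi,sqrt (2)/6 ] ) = [sqrt ( 2)/6, pi ] 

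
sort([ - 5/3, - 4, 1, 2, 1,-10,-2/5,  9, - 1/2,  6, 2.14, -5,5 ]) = [ - 10, - 5,  -  4, - 5/3, - 1/2, - 2/5,1,1, 2, 2.14,  5, 6, 9 ]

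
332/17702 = 166/8851 =0.02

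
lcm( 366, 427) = 2562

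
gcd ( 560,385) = 35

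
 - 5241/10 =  - 5241/10 = - 524.10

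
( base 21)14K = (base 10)545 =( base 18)1c5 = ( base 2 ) 1000100001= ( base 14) 2AD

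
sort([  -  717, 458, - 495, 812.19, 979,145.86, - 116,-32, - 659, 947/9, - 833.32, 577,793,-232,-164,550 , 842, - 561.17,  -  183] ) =[ - 833.32,-717, - 659, - 561.17, - 495, -232 , - 183,  -  164,  -  116, - 32, 947/9, 145.86 , 458,550,  577, 793, 812.19, 842, 979]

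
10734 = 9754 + 980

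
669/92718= 223/30906 = 0.01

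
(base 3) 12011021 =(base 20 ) 980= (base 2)111010110000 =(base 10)3760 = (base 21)8B1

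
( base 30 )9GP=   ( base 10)8605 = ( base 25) dj5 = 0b10000110011101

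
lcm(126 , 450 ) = 3150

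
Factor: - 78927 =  - 3^1 * 26309^1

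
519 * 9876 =5125644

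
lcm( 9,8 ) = 72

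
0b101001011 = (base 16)14B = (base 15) 171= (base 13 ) 1c6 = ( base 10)331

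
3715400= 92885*40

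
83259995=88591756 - 5331761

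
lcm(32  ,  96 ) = 96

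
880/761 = 880/761 = 1.16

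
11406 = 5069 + 6337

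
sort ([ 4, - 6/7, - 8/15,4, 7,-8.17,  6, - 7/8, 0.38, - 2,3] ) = [ - 8.17, - 2, - 7/8, - 6/7, - 8/15,0.38, 3,4,4,6,  7 ]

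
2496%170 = 116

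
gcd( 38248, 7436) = 4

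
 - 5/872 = - 5/872 = - 0.01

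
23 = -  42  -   - 65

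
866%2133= 866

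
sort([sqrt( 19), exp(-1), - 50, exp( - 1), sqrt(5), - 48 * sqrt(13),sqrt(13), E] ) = [-48*sqrt( 13),-50, exp( - 1 ), exp( - 1),  sqrt ( 5) , E,sqrt(13 ),  sqrt(19) ]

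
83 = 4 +79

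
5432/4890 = 2716/2445 = 1.11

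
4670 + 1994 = 6664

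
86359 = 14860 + 71499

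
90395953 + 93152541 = 183548494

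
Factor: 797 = 797^1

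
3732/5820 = 311/485  =  0.64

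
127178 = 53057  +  74121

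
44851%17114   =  10623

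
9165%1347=1083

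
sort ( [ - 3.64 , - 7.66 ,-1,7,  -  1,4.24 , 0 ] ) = [ - 7.66 ,-3.64,-1,- 1, 0,  4.24, 7] 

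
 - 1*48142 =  - 48142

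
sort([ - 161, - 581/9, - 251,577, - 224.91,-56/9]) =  [-251, - 224.91, - 161, - 581/9, - 56/9 , 577 ] 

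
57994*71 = 4117574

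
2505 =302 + 2203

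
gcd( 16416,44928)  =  864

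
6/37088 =3/18544  =  0.00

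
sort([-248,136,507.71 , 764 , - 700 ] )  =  [-700 , - 248,136,507.71, 764 ] 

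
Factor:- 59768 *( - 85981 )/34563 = 2^3*3^( - 1)*7^1 * 31^1*41^(-1 )*71^1 * 173^1 * 241^1*281^(  -  1) = 5138912408/34563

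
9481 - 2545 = 6936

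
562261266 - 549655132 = 12606134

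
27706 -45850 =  - 18144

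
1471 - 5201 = -3730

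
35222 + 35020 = 70242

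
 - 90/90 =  - 1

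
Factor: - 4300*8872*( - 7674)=2^6 * 3^1*5^2*43^1*1109^1*1279^1 = 292760030400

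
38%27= 11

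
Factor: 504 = 2^3* 3^2*7^1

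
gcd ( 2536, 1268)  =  1268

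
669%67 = 66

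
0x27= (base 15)29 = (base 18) 23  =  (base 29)1A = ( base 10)39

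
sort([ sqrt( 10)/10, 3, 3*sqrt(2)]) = [sqrt( 10)/10, 3 , 3*sqrt ( 2) ]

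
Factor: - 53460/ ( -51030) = 22/21 =2^1*3^( - 1)*7^( - 1) * 11^1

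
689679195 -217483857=472195338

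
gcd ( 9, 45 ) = 9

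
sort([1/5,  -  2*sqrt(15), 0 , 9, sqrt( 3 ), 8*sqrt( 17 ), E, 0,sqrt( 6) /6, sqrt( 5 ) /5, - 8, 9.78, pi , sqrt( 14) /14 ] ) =[- 8 ,  -  2*sqrt ( 15), 0, 0, 1/5, sqrt(14) /14, sqrt( 6) /6, sqrt(5)/5,sqrt( 3),E, pi, 9, 9.78,8*sqrt( 17) ]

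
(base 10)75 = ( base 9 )83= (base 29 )2H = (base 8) 113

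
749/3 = 249 + 2/3 = 249.67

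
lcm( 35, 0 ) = 0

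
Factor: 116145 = 3^2*5^1 *29^1*89^1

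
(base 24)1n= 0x2f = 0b101111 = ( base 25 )1m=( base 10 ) 47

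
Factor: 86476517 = 86476517^1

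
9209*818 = 7532962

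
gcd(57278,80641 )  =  1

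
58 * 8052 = 467016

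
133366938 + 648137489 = 781504427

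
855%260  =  75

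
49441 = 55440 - 5999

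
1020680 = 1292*790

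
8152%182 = 144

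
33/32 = 33/32 = 1.03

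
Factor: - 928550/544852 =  - 2^( - 1 )*5^2*7^1*11^(-1 )*29^( - 1 )*61^( - 1)*379^1 = - 66325/38918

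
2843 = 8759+-5916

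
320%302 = 18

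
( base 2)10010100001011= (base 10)9483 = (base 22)JD1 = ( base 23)hl7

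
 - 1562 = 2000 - 3562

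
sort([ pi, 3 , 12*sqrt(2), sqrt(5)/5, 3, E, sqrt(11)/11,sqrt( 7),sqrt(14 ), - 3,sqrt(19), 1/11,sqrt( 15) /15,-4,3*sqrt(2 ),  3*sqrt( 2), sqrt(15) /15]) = [ - 4, - 3, 1/11, sqrt( 15 ) /15,sqrt (15 ) /15,sqrt ( 11) /11,sqrt(5) /5,sqrt( 7), E,3,  3,  pi, sqrt(14), 3*sqrt(2),3*sqrt( 2 ),sqrt( 19), 12*sqrt ( 2)]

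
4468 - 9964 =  - 5496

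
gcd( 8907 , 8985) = 3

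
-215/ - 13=16 +7/13 =16.54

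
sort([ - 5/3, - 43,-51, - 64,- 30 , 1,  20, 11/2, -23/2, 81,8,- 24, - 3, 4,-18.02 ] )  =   [ - 64,-51, - 43, - 30, - 24, - 18.02, - 23/2,-3,-5/3, 1, 4, 11/2, 8, 20, 81]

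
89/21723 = 89/21723 = 0.00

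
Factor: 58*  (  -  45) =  - 2610=   -2^1*3^2*5^1*29^1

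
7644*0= 0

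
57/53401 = 57/53401 = 0.00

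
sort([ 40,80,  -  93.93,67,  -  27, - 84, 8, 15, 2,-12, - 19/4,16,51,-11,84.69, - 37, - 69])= [ - 93.93,-84, - 69, - 37,-27,-12,  -  11, - 19/4, 2, 8,  15 , 16,40,51,67,80,84.69]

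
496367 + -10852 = 485515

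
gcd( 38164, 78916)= 4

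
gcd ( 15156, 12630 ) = 2526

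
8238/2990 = 2 + 1129/1495= 2.76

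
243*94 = 22842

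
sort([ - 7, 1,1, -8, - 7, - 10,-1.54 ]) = [ - 10,-8,-7, -7, - 1.54 , 1, 1 ]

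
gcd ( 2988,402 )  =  6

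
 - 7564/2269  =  -4 + 1512/2269 = - 3.33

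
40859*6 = 245154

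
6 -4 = 2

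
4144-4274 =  - 130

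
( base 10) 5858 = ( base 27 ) 80q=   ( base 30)6f8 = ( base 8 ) 13342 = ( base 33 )5CH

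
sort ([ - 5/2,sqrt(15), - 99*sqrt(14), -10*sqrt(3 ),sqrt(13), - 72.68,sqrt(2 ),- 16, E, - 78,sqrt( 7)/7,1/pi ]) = [-99*sqrt( 14),  -  78, - 72.68, - 10*sqrt(3), - 16, - 5/2, 1/pi,sqrt( 7 ) /7,sqrt( 2),E,sqrt(13), sqrt(15) ]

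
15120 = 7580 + 7540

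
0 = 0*7774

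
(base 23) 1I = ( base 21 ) 1K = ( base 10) 41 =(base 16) 29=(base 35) 16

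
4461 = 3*1487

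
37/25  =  37/25 = 1.48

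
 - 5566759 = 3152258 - 8719017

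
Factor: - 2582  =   - 2^1*1291^1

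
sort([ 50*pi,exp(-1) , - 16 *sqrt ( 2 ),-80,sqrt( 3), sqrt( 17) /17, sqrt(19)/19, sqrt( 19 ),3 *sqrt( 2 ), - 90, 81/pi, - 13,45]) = [  -  90,-80,-16*sqrt( 2 ),  -  13,sqrt( 19 )/19,sqrt(17 ) /17,  exp(- 1) , sqrt(3) , 3*sqrt(2 ), sqrt( 19),  81/pi,45,  50*pi]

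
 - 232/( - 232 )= 1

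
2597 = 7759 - 5162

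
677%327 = 23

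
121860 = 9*13540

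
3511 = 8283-4772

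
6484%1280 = 84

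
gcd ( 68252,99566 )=2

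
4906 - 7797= - 2891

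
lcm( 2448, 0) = 0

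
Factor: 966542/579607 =2^1*7^ (-1) *31^( - 1)  *67^1 * 2671^( - 1) * 7213^1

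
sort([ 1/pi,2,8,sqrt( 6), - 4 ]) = [- 4, 1/pi, 2,sqrt(6), 8 ]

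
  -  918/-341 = 918/341 = 2.69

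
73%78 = 73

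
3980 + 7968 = 11948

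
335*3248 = 1088080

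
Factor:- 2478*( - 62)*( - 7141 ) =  -2^2*3^1*7^1 * 31^1 * 37^1 * 59^1 * 193^1 = - 1097114676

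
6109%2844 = 421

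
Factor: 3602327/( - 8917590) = - 2^(  -  1 ) *3^( - 1)*5^( - 1)*11^( - 1)*61^(-1 )*71^1 * 113^1*443^(- 1)*449^1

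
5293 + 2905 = 8198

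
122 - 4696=- 4574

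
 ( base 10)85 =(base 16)55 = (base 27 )34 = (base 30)2P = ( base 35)2F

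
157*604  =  94828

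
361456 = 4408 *82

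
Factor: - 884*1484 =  - 2^4 *7^1*13^1*17^1*53^1=-1311856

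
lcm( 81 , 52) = 4212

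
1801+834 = 2635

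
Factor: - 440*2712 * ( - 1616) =2^10*3^1*5^1*11^1*101^1*113^1 = 1928340480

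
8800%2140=240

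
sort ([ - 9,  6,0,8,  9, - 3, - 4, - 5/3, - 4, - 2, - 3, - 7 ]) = [ - 9, - 7  , - 4, - 4,-3, - 3,  -  2,- 5/3,  0,6,8,9]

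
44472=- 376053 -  - 420525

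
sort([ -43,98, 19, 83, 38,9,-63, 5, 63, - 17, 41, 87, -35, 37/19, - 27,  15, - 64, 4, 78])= [-64 ,-63  , - 43 ,-35, - 27, - 17,37/19,4, 5,  9, 15,19,38, 41, 63,78,  83,87, 98]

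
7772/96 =80 + 23/24=80.96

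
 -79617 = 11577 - 91194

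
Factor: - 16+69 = 53=   53^1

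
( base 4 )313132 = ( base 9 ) 4774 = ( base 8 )6736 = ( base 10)3550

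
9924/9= 1102+2/3 = 1102.67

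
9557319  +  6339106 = 15896425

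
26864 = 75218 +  - 48354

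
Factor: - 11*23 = - 11^1*23^1 =- 253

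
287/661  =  287/661 = 0.43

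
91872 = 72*1276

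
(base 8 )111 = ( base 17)45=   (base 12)61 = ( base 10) 73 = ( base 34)25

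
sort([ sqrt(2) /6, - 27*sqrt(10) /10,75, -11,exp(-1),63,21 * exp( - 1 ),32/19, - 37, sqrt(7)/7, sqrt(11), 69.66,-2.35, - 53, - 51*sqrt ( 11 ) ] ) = [ - 51*sqrt(11 ), - 53, - 37, -11, - 27*sqrt( 10) /10,- 2.35,sqrt (2) /6, exp( - 1 ), sqrt(7)/7, 32/19,sqrt( 11), 21*exp( - 1),63, 69.66, 75] 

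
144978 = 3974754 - 3829776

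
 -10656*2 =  - 21312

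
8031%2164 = 1539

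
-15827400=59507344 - 75334744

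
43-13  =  30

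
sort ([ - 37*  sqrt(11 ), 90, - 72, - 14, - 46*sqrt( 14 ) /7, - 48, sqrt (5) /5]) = [ - 37*sqrt( 11), - 72, - 48 , - 46 * sqrt( 14)/7,  -  14, sqrt(5)/5 , 90 ]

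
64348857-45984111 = 18364746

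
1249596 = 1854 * 674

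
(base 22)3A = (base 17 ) 48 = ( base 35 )26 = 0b1001100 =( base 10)76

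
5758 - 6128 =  - 370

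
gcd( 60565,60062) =1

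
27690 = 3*9230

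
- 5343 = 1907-7250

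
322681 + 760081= 1082762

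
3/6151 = 3/6151 = 0.00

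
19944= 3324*6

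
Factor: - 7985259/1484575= - 3^2*5^ ( - 2)*31^1 * 43^( - 1)*1381^(-1 )*28621^1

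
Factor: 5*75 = 3^1*5^3 = 375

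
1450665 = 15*96711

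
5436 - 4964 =472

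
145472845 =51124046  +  94348799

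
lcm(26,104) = 104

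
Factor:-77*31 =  - 7^1*11^1 *31^1 =- 2387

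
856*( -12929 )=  - 11067224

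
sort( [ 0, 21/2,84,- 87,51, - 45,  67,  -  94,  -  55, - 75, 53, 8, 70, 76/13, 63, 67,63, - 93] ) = [ - 94 , - 93, - 87, -75, - 55,-45, 0, 76/13,8 , 21/2, 51, 53, 63,63, 67, 67,  70, 84 ]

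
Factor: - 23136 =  - 2^5*3^1*241^1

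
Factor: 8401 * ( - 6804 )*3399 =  - 194288213196 = -  2^2 * 3^6*7^1*11^1* 31^1 * 103^1*271^1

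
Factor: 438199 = 311^1 * 1409^1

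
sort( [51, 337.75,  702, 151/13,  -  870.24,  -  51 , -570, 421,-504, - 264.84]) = [-870.24,  -  570, - 504, - 264.84, - 51, 151/13, 51, 337.75,421,702]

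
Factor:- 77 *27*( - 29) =3^3*7^1 * 11^1*29^1 = 60291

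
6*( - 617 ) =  - 3702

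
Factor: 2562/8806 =183/629  =  3^1*17^( - 1 )*37^(-1) * 61^1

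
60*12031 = 721860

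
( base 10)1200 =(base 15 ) 550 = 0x4b0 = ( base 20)300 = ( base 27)1HC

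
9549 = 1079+8470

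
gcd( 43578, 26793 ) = 9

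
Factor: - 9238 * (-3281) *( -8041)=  - 2^1 * 11^1*17^2*31^1 * 43^1 * 149^1 * 193^1 =- 243721728998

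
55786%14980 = 10846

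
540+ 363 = 903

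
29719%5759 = 924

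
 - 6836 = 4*( - 1709 ) 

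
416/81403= 416/81403= 0.01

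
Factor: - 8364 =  - 2^2*3^1*17^1*41^1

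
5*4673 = 23365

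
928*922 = 855616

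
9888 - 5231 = 4657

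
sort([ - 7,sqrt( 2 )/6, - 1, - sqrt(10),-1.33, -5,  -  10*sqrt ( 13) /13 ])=[-7,  -  5,  -  sqrt( 10 ), - 10*sqrt( 13 )/13, - 1.33,-1, sqrt ( 2)/6 ] 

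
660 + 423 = 1083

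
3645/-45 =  - 81/1  =  - 81.00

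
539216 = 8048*67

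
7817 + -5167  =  2650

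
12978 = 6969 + 6009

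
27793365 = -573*( - 48505 )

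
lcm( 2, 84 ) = 84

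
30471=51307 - 20836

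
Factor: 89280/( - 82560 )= - 2^( - 1 ) * 3^1*31^1 *43^( - 1) = - 93/86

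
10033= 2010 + 8023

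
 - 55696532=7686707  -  63383239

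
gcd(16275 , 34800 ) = 75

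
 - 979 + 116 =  - 863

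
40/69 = 40/69 = 0.58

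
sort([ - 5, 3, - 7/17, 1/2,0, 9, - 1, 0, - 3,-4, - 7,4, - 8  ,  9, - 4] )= [ - 8, - 7,-5,-4, - 4, - 3, - 1 , - 7/17, 0, 0, 1/2,3, 4,  9, 9] 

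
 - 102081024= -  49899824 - 52181200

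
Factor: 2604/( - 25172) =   -  3/29 = - 3^1*29^(  -  1 ) 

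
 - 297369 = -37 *8037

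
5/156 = 5/156 = 0.03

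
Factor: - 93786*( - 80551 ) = 7554556086  =  2^1*3^1*7^2*11^1 * 29^1 * 109^1*739^1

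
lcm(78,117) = 234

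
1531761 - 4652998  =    -  3121237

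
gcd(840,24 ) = 24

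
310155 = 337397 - 27242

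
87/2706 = 29/902 = 0.03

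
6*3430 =20580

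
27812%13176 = 1460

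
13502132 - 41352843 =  - 27850711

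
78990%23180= 9450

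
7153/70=7153/70 = 102.19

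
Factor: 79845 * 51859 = 4140681855 = 3^1 * 5^1 * 5323^1*51859^1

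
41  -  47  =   - 6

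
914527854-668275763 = 246252091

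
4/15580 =1/3895 = 0.00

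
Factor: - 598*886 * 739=-391542892 = -2^2*13^1*23^1 * 443^1 * 739^1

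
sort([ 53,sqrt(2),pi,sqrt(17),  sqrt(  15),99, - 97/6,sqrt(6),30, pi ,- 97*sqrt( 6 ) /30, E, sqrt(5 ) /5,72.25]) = [ - 97/6, - 97*sqrt(6)/30,sqrt ( 5 ) /5, sqrt( 2), sqrt(6 ),E,pi, pi,sqrt( 15),sqrt(  17),30,  53,72.25, 99]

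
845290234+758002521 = 1603292755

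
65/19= 65/19 = 3.42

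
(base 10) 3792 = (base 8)7320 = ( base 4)323100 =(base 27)55c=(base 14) 154C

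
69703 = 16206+53497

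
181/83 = 2 + 15/83=2.18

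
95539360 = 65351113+30188247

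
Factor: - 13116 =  - 2^2*3^1*1093^1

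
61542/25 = 2461+ 17/25 = 2461.68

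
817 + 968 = 1785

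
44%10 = 4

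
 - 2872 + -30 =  - 2902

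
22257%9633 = 2991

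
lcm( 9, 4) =36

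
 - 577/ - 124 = 577/124 = 4.65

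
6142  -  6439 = - 297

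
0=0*(-729 )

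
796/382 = 398/191=2.08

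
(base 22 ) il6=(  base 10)9180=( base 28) BJO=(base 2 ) 10001111011100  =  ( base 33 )8e6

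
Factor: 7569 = 3^2*29^2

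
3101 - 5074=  - 1973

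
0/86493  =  0=0.00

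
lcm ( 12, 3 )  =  12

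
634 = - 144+778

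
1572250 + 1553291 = 3125541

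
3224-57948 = - 54724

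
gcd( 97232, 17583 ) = 1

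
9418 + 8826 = 18244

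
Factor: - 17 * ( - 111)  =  3^1*17^1*37^1 = 1887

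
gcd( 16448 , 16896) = 64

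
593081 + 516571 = 1109652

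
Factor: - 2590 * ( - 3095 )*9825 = 78757691250 = 2^1 * 3^1 * 5^4 * 7^1*37^1 * 131^1*619^1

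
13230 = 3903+9327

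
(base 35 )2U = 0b1100100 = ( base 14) 72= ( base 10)100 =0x64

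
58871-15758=43113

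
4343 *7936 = 34466048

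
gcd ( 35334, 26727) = 453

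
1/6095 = 1/6095 =0.00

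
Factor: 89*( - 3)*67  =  -3^1*67^1*89^1  =  - 17889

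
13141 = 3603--9538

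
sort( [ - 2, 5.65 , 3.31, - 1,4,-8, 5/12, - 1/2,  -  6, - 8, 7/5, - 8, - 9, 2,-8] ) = [ -9,-8,  -  8  ,-8, - 8, - 6,-2, - 1,- 1/2,5/12, 7/5 , 2 , 3.31, 4, 5.65]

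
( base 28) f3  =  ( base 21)K3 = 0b110100111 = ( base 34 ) CF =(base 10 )423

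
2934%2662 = 272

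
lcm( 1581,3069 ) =52173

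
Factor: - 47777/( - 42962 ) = 2^( - 1)*21481^( - 1 )*47777^1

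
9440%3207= 3026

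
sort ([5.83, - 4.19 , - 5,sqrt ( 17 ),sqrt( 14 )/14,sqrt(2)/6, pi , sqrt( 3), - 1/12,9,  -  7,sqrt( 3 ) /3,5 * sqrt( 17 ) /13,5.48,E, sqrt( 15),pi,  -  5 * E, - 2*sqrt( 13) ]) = [- 5 * E,  -  2*  sqrt( 13 ), - 7, - 5,  -  4.19, - 1/12, sqrt( 2) /6, sqrt( 14)/14, sqrt( 3)/3,5 * sqrt (17)/13 , sqrt(3), E, pi, pi,sqrt( 15),sqrt( 17 ), 5.48,5.83,9 ]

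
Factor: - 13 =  - 13^1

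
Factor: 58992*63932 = 2^6*3^1*11^1* 1229^1*1453^1 = 3771476544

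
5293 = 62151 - 56858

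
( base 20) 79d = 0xBB1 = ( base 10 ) 2993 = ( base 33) 2ON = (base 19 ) 85a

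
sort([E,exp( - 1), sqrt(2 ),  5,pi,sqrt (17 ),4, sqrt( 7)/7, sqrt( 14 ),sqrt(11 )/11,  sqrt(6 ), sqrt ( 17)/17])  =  [ sqrt(17)/17,sqrt ( 11 ) /11,exp( - 1),sqrt(7 ) /7, sqrt( 2 ), sqrt(6 ),E,pi,sqrt( 14 ),4,sqrt(17 ), 5 ]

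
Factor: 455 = 5^1 * 7^1 * 13^1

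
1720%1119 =601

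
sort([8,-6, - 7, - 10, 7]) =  [  -  10,- 7,  -  6 , 7, 8 ] 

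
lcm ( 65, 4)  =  260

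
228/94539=76/31513 = 0.00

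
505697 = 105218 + 400479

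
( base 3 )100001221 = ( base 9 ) 10057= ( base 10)6613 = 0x19D5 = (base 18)1277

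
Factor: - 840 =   -  2^3*3^1*5^1*7^1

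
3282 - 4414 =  - 1132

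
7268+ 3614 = 10882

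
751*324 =243324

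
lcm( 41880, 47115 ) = 376920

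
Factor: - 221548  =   - 2^2 * 97^1*571^1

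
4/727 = 4/727 = 0.01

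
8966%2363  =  1877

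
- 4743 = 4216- 8959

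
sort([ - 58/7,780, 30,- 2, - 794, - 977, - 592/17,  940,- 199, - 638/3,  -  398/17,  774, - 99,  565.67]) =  [ - 977,  -  794, - 638/3, - 199 ,  -  99, - 592/17,  -  398/17 ,  -  58/7, - 2, 30,565.67,774, 780,940] 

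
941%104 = 5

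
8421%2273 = 1602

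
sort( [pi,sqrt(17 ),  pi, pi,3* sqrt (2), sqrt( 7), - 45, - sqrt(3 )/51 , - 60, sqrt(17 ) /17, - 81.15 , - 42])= [-81.15, - 60, - 45, - 42, -sqrt( 3) /51, sqrt ( 17)/17,  sqrt (7 ),pi,  pi, pi, sqrt(17 ) , 3*sqrt( 2)]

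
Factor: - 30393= - 3^2 * 11^1*307^1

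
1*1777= 1777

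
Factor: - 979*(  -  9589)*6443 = 11^1*17^1* 43^1* 89^1*223^1*379^1=60484506533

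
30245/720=6049/144 = 42.01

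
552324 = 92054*6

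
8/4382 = 4/2191 = 0.00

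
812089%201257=7061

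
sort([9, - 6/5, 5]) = [-6/5, 5,9] 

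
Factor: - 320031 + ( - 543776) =-7^1*123401^1 = - 863807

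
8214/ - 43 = -8214/43  =  -  191.02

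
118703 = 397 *299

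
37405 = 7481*5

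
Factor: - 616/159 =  - 2^3*3^ ( - 1 )*7^1 * 11^1 * 53^ ( - 1)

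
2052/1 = 2052 = 2052.00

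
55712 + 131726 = 187438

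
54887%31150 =23737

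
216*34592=7471872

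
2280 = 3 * 760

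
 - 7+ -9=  - 16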